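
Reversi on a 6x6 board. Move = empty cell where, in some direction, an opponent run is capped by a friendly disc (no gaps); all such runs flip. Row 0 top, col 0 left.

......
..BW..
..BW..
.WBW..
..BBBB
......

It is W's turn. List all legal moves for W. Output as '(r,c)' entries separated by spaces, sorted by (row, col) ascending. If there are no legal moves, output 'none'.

(0,1): flips 1 -> legal
(0,2): no bracket -> illegal
(0,3): no bracket -> illegal
(1,1): flips 2 -> legal
(2,1): flips 1 -> legal
(3,4): no bracket -> illegal
(3,5): no bracket -> illegal
(4,1): flips 1 -> legal
(5,1): flips 1 -> legal
(5,2): no bracket -> illegal
(5,3): flips 2 -> legal
(5,4): no bracket -> illegal
(5,5): flips 1 -> legal

Answer: (0,1) (1,1) (2,1) (4,1) (5,1) (5,3) (5,5)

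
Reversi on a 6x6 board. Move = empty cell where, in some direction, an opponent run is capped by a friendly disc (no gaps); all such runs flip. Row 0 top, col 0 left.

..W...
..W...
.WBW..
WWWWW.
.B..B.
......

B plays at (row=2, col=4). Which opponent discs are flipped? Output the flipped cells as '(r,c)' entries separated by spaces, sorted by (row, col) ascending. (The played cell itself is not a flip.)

Dir NW: first cell '.' (not opp) -> no flip
Dir N: first cell '.' (not opp) -> no flip
Dir NE: first cell '.' (not opp) -> no flip
Dir W: opp run (2,3) capped by B -> flip
Dir E: first cell '.' (not opp) -> no flip
Dir SW: opp run (3,3), next='.' -> no flip
Dir S: opp run (3,4) capped by B -> flip
Dir SE: first cell '.' (not opp) -> no flip

Answer: (2,3) (3,4)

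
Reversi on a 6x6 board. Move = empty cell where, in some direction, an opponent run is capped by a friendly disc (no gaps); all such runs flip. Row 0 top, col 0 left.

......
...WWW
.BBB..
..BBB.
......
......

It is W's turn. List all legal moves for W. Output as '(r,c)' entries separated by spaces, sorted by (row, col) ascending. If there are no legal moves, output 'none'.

Answer: (3,1) (4,1) (4,3)

Derivation:
(1,0): no bracket -> illegal
(1,1): no bracket -> illegal
(1,2): no bracket -> illegal
(2,0): no bracket -> illegal
(2,4): no bracket -> illegal
(2,5): no bracket -> illegal
(3,0): no bracket -> illegal
(3,1): flips 1 -> legal
(3,5): no bracket -> illegal
(4,1): flips 2 -> legal
(4,2): no bracket -> illegal
(4,3): flips 2 -> legal
(4,4): no bracket -> illegal
(4,5): no bracket -> illegal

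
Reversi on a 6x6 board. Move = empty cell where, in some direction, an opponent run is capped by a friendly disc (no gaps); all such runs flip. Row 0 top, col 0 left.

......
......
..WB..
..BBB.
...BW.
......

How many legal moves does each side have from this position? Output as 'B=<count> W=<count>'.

Answer: B=6 W=2

Derivation:
-- B to move --
(1,1): flips 1 -> legal
(1,2): flips 1 -> legal
(1,3): no bracket -> illegal
(2,1): flips 1 -> legal
(3,1): no bracket -> illegal
(3,5): no bracket -> illegal
(4,5): flips 1 -> legal
(5,3): no bracket -> illegal
(5,4): flips 1 -> legal
(5,5): flips 1 -> legal
B mobility = 6
-- W to move --
(1,2): no bracket -> illegal
(1,3): no bracket -> illegal
(1,4): no bracket -> illegal
(2,1): no bracket -> illegal
(2,4): flips 2 -> legal
(2,5): no bracket -> illegal
(3,1): no bracket -> illegal
(3,5): no bracket -> illegal
(4,1): no bracket -> illegal
(4,2): flips 2 -> legal
(4,5): no bracket -> illegal
(5,2): no bracket -> illegal
(5,3): no bracket -> illegal
(5,4): no bracket -> illegal
W mobility = 2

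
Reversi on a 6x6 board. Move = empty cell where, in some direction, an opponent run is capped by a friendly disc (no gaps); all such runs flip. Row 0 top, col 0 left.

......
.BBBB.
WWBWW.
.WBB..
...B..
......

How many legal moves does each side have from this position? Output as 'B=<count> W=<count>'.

-- B to move --
(1,0): flips 1 -> legal
(1,5): flips 1 -> legal
(2,5): flips 2 -> legal
(3,0): flips 2 -> legal
(3,4): flips 2 -> legal
(3,5): flips 1 -> legal
(4,0): flips 1 -> legal
(4,1): flips 2 -> legal
(4,2): no bracket -> illegal
B mobility = 8
-- W to move --
(0,0): no bracket -> illegal
(0,1): flips 2 -> legal
(0,2): flips 2 -> legal
(0,3): flips 2 -> legal
(0,4): flips 3 -> legal
(0,5): flips 1 -> legal
(1,0): no bracket -> illegal
(1,5): no bracket -> illegal
(2,5): no bracket -> illegal
(3,4): flips 2 -> legal
(4,1): flips 1 -> legal
(4,2): flips 1 -> legal
(4,4): no bracket -> illegal
(5,2): no bracket -> illegal
(5,3): flips 2 -> legal
(5,4): flips 2 -> legal
W mobility = 10

Answer: B=8 W=10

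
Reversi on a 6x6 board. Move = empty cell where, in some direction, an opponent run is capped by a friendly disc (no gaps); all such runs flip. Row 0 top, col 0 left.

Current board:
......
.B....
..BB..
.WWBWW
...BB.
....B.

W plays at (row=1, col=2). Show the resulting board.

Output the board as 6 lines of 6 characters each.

Place W at (1,2); scan 8 dirs for brackets.
Dir NW: first cell '.' (not opp) -> no flip
Dir N: first cell '.' (not opp) -> no flip
Dir NE: first cell '.' (not opp) -> no flip
Dir W: opp run (1,1), next='.' -> no flip
Dir E: first cell '.' (not opp) -> no flip
Dir SW: first cell '.' (not opp) -> no flip
Dir S: opp run (2,2) capped by W -> flip
Dir SE: opp run (2,3) capped by W -> flip
All flips: (2,2) (2,3)

Answer: ......
.BW...
..WW..
.WWBWW
...BB.
....B.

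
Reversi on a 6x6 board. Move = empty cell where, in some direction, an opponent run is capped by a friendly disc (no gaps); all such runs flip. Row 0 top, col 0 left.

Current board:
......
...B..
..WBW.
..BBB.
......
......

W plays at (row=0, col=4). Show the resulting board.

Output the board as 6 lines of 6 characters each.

Answer: ....W.
...W..
..WBW.
..BBB.
......
......

Derivation:
Place W at (0,4); scan 8 dirs for brackets.
Dir NW: edge -> no flip
Dir N: edge -> no flip
Dir NE: edge -> no flip
Dir W: first cell '.' (not opp) -> no flip
Dir E: first cell '.' (not opp) -> no flip
Dir SW: opp run (1,3) capped by W -> flip
Dir S: first cell '.' (not opp) -> no flip
Dir SE: first cell '.' (not opp) -> no flip
All flips: (1,3)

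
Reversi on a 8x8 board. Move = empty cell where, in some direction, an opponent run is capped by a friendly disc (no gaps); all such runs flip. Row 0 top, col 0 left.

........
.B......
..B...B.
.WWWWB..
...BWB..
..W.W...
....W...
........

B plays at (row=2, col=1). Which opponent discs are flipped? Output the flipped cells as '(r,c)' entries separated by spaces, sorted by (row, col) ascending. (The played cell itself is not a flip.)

Answer: (3,2)

Derivation:
Dir NW: first cell '.' (not opp) -> no flip
Dir N: first cell 'B' (not opp) -> no flip
Dir NE: first cell '.' (not opp) -> no flip
Dir W: first cell '.' (not opp) -> no flip
Dir E: first cell 'B' (not opp) -> no flip
Dir SW: first cell '.' (not opp) -> no flip
Dir S: opp run (3,1), next='.' -> no flip
Dir SE: opp run (3,2) capped by B -> flip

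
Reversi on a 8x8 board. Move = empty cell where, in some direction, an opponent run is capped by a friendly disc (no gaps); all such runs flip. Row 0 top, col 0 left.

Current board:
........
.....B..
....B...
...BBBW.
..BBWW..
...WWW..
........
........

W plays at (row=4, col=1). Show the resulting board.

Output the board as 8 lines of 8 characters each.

Place W at (4,1); scan 8 dirs for brackets.
Dir NW: first cell '.' (not opp) -> no flip
Dir N: first cell '.' (not opp) -> no flip
Dir NE: first cell '.' (not opp) -> no flip
Dir W: first cell '.' (not opp) -> no flip
Dir E: opp run (4,2) (4,3) capped by W -> flip
Dir SW: first cell '.' (not opp) -> no flip
Dir S: first cell '.' (not opp) -> no flip
Dir SE: first cell '.' (not opp) -> no flip
All flips: (4,2) (4,3)

Answer: ........
.....B..
....B...
...BBBW.
.WWWWW..
...WWW..
........
........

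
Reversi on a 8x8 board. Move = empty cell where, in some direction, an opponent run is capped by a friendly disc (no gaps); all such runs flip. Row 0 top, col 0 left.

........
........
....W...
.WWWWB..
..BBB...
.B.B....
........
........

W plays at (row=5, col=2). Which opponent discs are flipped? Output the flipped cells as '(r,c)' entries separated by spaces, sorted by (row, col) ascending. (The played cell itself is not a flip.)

Answer: (4,2) (4,3)

Derivation:
Dir NW: first cell '.' (not opp) -> no flip
Dir N: opp run (4,2) capped by W -> flip
Dir NE: opp run (4,3) capped by W -> flip
Dir W: opp run (5,1), next='.' -> no flip
Dir E: opp run (5,3), next='.' -> no flip
Dir SW: first cell '.' (not opp) -> no flip
Dir S: first cell '.' (not opp) -> no flip
Dir SE: first cell '.' (not opp) -> no flip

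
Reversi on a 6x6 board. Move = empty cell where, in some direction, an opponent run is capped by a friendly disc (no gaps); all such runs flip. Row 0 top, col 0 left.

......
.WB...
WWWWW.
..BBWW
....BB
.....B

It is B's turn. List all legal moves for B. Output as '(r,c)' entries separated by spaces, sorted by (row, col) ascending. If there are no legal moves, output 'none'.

Answer: (0,0) (1,0) (1,3) (1,4) (1,5) (2,5) (3,0)

Derivation:
(0,0): flips 2 -> legal
(0,1): no bracket -> illegal
(0,2): no bracket -> illegal
(1,0): flips 2 -> legal
(1,3): flips 1 -> legal
(1,4): flips 3 -> legal
(1,5): flips 1 -> legal
(2,5): flips 1 -> legal
(3,0): flips 1 -> legal
(3,1): no bracket -> illegal
(4,3): no bracket -> illegal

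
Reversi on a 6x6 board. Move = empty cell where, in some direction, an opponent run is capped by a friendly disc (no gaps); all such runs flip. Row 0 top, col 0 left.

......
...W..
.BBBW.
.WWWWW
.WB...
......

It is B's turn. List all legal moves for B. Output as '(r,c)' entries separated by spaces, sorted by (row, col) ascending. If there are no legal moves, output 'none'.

(0,2): no bracket -> illegal
(0,3): flips 1 -> legal
(0,4): flips 1 -> legal
(1,2): no bracket -> illegal
(1,4): no bracket -> illegal
(1,5): flips 2 -> legal
(2,0): flips 1 -> legal
(2,5): flips 1 -> legal
(3,0): no bracket -> illegal
(4,0): flips 2 -> legal
(4,3): flips 2 -> legal
(4,4): flips 1 -> legal
(4,5): flips 1 -> legal
(5,0): flips 2 -> legal
(5,1): flips 2 -> legal
(5,2): no bracket -> illegal

Answer: (0,3) (0,4) (1,5) (2,0) (2,5) (4,0) (4,3) (4,4) (4,5) (5,0) (5,1)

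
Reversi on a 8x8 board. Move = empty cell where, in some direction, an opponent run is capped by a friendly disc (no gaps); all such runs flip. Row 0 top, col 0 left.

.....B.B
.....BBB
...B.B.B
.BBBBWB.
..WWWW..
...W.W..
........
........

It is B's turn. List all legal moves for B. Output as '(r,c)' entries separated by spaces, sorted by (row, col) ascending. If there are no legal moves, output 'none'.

Answer: (5,1) (5,2) (5,4) (5,6) (6,3) (6,4) (6,5) (6,6)

Derivation:
(2,4): no bracket -> illegal
(2,6): no bracket -> illegal
(4,1): no bracket -> illegal
(4,6): no bracket -> illegal
(5,1): flips 1 -> legal
(5,2): flips 2 -> legal
(5,4): flips 3 -> legal
(5,6): flips 1 -> legal
(6,2): no bracket -> illegal
(6,3): flips 2 -> legal
(6,4): flips 2 -> legal
(6,5): flips 3 -> legal
(6,6): flips 2 -> legal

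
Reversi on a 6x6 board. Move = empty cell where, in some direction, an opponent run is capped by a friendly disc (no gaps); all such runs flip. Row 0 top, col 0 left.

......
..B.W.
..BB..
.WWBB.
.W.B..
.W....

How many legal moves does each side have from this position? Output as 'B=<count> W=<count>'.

Answer: B=6 W=4

Derivation:
-- B to move --
(0,3): no bracket -> illegal
(0,4): no bracket -> illegal
(0,5): flips 1 -> legal
(1,3): no bracket -> illegal
(1,5): no bracket -> illegal
(2,0): no bracket -> illegal
(2,1): flips 1 -> legal
(2,4): no bracket -> illegal
(2,5): no bracket -> illegal
(3,0): flips 2 -> legal
(4,0): flips 1 -> legal
(4,2): flips 1 -> legal
(5,0): flips 2 -> legal
(5,2): no bracket -> illegal
B mobility = 6
-- W to move --
(0,1): no bracket -> illegal
(0,2): flips 2 -> legal
(0,3): no bracket -> illegal
(1,1): no bracket -> illegal
(1,3): flips 1 -> legal
(2,1): no bracket -> illegal
(2,4): no bracket -> illegal
(2,5): no bracket -> illegal
(3,5): flips 2 -> legal
(4,2): no bracket -> illegal
(4,4): no bracket -> illegal
(4,5): no bracket -> illegal
(5,2): no bracket -> illegal
(5,3): no bracket -> illegal
(5,4): flips 1 -> legal
W mobility = 4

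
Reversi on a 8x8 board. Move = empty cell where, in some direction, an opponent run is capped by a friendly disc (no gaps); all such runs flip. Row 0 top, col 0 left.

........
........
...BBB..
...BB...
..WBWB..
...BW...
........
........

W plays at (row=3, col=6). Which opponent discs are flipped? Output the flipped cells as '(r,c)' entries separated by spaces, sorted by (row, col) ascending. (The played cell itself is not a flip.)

Dir NW: opp run (2,5), next='.' -> no flip
Dir N: first cell '.' (not opp) -> no flip
Dir NE: first cell '.' (not opp) -> no flip
Dir W: first cell '.' (not opp) -> no flip
Dir E: first cell '.' (not opp) -> no flip
Dir SW: opp run (4,5) capped by W -> flip
Dir S: first cell '.' (not opp) -> no flip
Dir SE: first cell '.' (not opp) -> no flip

Answer: (4,5)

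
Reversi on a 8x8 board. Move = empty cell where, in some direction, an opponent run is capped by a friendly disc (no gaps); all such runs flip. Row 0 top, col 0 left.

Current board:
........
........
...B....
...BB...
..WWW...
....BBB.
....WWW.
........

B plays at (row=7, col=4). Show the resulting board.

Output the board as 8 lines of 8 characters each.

Answer: ........
........
...B....
...BB...
..WWW...
....BBB.
....BBW.
....B...

Derivation:
Place B at (7,4); scan 8 dirs for brackets.
Dir NW: first cell '.' (not opp) -> no flip
Dir N: opp run (6,4) capped by B -> flip
Dir NE: opp run (6,5) capped by B -> flip
Dir W: first cell '.' (not opp) -> no flip
Dir E: first cell '.' (not opp) -> no flip
Dir SW: edge -> no flip
Dir S: edge -> no flip
Dir SE: edge -> no flip
All flips: (6,4) (6,5)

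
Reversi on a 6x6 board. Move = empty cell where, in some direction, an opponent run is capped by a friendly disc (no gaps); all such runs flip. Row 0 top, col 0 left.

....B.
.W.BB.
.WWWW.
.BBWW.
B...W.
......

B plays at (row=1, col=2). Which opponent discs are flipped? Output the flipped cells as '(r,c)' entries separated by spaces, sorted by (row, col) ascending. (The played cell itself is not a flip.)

Dir NW: first cell '.' (not opp) -> no flip
Dir N: first cell '.' (not opp) -> no flip
Dir NE: first cell '.' (not opp) -> no flip
Dir W: opp run (1,1), next='.' -> no flip
Dir E: first cell 'B' (not opp) -> no flip
Dir SW: opp run (2,1), next='.' -> no flip
Dir S: opp run (2,2) capped by B -> flip
Dir SE: opp run (2,3) (3,4), next='.' -> no flip

Answer: (2,2)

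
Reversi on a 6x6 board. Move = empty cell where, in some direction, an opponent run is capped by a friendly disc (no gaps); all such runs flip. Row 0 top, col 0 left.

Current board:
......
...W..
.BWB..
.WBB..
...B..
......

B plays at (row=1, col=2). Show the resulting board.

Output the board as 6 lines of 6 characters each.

Answer: ......
..BW..
.BBB..
.WBB..
...B..
......

Derivation:
Place B at (1,2); scan 8 dirs for brackets.
Dir NW: first cell '.' (not opp) -> no flip
Dir N: first cell '.' (not opp) -> no flip
Dir NE: first cell '.' (not opp) -> no flip
Dir W: first cell '.' (not opp) -> no flip
Dir E: opp run (1,3), next='.' -> no flip
Dir SW: first cell 'B' (not opp) -> no flip
Dir S: opp run (2,2) capped by B -> flip
Dir SE: first cell 'B' (not opp) -> no flip
All flips: (2,2)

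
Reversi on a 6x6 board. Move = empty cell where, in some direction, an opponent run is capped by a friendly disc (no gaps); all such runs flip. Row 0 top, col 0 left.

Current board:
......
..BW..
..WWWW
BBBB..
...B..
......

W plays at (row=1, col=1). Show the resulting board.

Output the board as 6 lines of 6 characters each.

Place W at (1,1); scan 8 dirs for brackets.
Dir NW: first cell '.' (not opp) -> no flip
Dir N: first cell '.' (not opp) -> no flip
Dir NE: first cell '.' (not opp) -> no flip
Dir W: first cell '.' (not opp) -> no flip
Dir E: opp run (1,2) capped by W -> flip
Dir SW: first cell '.' (not opp) -> no flip
Dir S: first cell '.' (not opp) -> no flip
Dir SE: first cell 'W' (not opp) -> no flip
All flips: (1,2)

Answer: ......
.WWW..
..WWWW
BBBB..
...B..
......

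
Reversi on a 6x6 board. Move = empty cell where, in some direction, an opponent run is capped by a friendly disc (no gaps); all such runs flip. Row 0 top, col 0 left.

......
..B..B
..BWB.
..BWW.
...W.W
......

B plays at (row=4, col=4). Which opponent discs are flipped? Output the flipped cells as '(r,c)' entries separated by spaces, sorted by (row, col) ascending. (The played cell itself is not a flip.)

Dir NW: opp run (3,3) capped by B -> flip
Dir N: opp run (3,4) capped by B -> flip
Dir NE: first cell '.' (not opp) -> no flip
Dir W: opp run (4,3), next='.' -> no flip
Dir E: opp run (4,5), next=edge -> no flip
Dir SW: first cell '.' (not opp) -> no flip
Dir S: first cell '.' (not opp) -> no flip
Dir SE: first cell '.' (not opp) -> no flip

Answer: (3,3) (3,4)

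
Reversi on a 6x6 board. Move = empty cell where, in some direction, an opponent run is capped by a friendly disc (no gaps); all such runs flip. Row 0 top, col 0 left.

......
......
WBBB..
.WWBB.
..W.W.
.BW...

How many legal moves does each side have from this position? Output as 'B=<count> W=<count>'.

-- B to move --
(1,0): no bracket -> illegal
(1,1): no bracket -> illegal
(3,0): flips 2 -> legal
(3,5): no bracket -> illegal
(4,0): flips 1 -> legal
(4,1): flips 2 -> legal
(4,3): flips 1 -> legal
(4,5): no bracket -> illegal
(5,3): flips 1 -> legal
(5,4): flips 1 -> legal
(5,5): flips 1 -> legal
B mobility = 7
-- W to move --
(1,0): flips 1 -> legal
(1,1): flips 3 -> legal
(1,2): flips 1 -> legal
(1,3): flips 1 -> legal
(1,4): flips 1 -> legal
(2,4): flips 5 -> legal
(2,5): no bracket -> illegal
(3,0): no bracket -> illegal
(3,5): flips 2 -> legal
(4,0): no bracket -> illegal
(4,1): no bracket -> illegal
(4,3): no bracket -> illegal
(4,5): no bracket -> illegal
(5,0): flips 1 -> legal
W mobility = 8

Answer: B=7 W=8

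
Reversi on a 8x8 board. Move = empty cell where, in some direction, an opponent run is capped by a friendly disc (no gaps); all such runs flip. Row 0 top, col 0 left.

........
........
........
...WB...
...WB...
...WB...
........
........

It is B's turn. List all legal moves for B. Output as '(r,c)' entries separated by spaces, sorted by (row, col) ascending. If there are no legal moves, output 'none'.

Answer: (2,2) (3,2) (4,2) (5,2) (6,2)

Derivation:
(2,2): flips 1 -> legal
(2,3): no bracket -> illegal
(2,4): no bracket -> illegal
(3,2): flips 2 -> legal
(4,2): flips 1 -> legal
(5,2): flips 2 -> legal
(6,2): flips 1 -> legal
(6,3): no bracket -> illegal
(6,4): no bracket -> illegal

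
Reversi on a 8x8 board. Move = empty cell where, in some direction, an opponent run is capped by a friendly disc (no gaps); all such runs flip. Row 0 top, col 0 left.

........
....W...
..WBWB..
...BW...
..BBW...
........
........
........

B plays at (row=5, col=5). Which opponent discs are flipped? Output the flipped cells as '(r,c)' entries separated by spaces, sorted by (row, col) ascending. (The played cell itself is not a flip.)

Answer: (4,4)

Derivation:
Dir NW: opp run (4,4) capped by B -> flip
Dir N: first cell '.' (not opp) -> no flip
Dir NE: first cell '.' (not opp) -> no flip
Dir W: first cell '.' (not opp) -> no flip
Dir E: first cell '.' (not opp) -> no flip
Dir SW: first cell '.' (not opp) -> no flip
Dir S: first cell '.' (not opp) -> no flip
Dir SE: first cell '.' (not opp) -> no flip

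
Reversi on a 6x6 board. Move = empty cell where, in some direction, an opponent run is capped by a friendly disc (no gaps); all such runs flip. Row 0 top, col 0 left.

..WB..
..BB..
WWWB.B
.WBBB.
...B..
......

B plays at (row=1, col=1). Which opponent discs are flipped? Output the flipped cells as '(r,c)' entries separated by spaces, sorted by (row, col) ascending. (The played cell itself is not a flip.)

Dir NW: first cell '.' (not opp) -> no flip
Dir N: first cell '.' (not opp) -> no flip
Dir NE: opp run (0,2), next=edge -> no flip
Dir W: first cell '.' (not opp) -> no flip
Dir E: first cell 'B' (not opp) -> no flip
Dir SW: opp run (2,0), next=edge -> no flip
Dir S: opp run (2,1) (3,1), next='.' -> no flip
Dir SE: opp run (2,2) capped by B -> flip

Answer: (2,2)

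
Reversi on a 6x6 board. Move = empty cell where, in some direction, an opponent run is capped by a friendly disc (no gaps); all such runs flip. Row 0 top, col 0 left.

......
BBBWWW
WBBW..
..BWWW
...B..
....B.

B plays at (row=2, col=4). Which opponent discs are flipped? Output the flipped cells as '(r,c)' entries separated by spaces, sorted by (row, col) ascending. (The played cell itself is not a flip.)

Answer: (2,3)

Derivation:
Dir NW: opp run (1,3), next='.' -> no flip
Dir N: opp run (1,4), next='.' -> no flip
Dir NE: opp run (1,5), next=edge -> no flip
Dir W: opp run (2,3) capped by B -> flip
Dir E: first cell '.' (not opp) -> no flip
Dir SW: opp run (3,3), next='.' -> no flip
Dir S: opp run (3,4), next='.' -> no flip
Dir SE: opp run (3,5), next=edge -> no flip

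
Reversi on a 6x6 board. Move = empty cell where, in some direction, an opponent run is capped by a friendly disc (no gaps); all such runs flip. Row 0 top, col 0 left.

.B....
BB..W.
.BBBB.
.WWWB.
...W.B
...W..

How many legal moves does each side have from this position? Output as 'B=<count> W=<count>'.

Answer: B=9 W=7

Derivation:
-- B to move --
(0,3): no bracket -> illegal
(0,4): flips 1 -> legal
(0,5): flips 1 -> legal
(1,3): no bracket -> illegal
(1,5): no bracket -> illegal
(2,0): no bracket -> illegal
(2,5): no bracket -> illegal
(3,0): flips 3 -> legal
(4,0): flips 1 -> legal
(4,1): flips 2 -> legal
(4,2): flips 2 -> legal
(4,4): flips 1 -> legal
(5,2): flips 1 -> legal
(5,4): flips 2 -> legal
B mobility = 9
-- W to move --
(0,0): flips 2 -> legal
(0,2): no bracket -> illegal
(1,2): flips 1 -> legal
(1,3): flips 2 -> legal
(1,5): flips 1 -> legal
(2,0): no bracket -> illegal
(2,5): flips 1 -> legal
(3,0): no bracket -> illegal
(3,5): flips 1 -> legal
(4,4): flips 2 -> legal
(5,4): no bracket -> illegal
(5,5): no bracket -> illegal
W mobility = 7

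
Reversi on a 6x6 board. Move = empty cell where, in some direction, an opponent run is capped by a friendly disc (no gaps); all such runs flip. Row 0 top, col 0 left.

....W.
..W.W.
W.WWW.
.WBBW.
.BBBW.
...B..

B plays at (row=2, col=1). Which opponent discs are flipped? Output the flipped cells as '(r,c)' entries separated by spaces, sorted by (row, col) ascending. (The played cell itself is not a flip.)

Dir NW: first cell '.' (not opp) -> no flip
Dir N: first cell '.' (not opp) -> no flip
Dir NE: opp run (1,2), next='.' -> no flip
Dir W: opp run (2,0), next=edge -> no flip
Dir E: opp run (2,2) (2,3) (2,4), next='.' -> no flip
Dir SW: first cell '.' (not opp) -> no flip
Dir S: opp run (3,1) capped by B -> flip
Dir SE: first cell 'B' (not opp) -> no flip

Answer: (3,1)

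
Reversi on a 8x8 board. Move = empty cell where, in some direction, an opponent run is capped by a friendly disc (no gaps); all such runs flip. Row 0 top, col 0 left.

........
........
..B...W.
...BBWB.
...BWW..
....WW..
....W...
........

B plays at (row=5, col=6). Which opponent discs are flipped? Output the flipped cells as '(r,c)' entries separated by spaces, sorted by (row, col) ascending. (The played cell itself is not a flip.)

Answer: (4,5)

Derivation:
Dir NW: opp run (4,5) capped by B -> flip
Dir N: first cell '.' (not opp) -> no flip
Dir NE: first cell '.' (not opp) -> no flip
Dir W: opp run (5,5) (5,4), next='.' -> no flip
Dir E: first cell '.' (not opp) -> no flip
Dir SW: first cell '.' (not opp) -> no flip
Dir S: first cell '.' (not opp) -> no flip
Dir SE: first cell '.' (not opp) -> no flip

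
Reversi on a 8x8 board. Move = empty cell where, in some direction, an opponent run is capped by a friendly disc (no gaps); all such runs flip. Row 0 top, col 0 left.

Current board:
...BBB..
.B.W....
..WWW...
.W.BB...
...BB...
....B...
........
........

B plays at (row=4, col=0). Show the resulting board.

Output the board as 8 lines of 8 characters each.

Answer: ...BBB..
.B.B....
..BWW...
.B.BB...
B..BB...
....B...
........
........

Derivation:
Place B at (4,0); scan 8 dirs for brackets.
Dir NW: edge -> no flip
Dir N: first cell '.' (not opp) -> no flip
Dir NE: opp run (3,1) (2,2) (1,3) capped by B -> flip
Dir W: edge -> no flip
Dir E: first cell '.' (not opp) -> no flip
Dir SW: edge -> no flip
Dir S: first cell '.' (not opp) -> no flip
Dir SE: first cell '.' (not opp) -> no flip
All flips: (1,3) (2,2) (3,1)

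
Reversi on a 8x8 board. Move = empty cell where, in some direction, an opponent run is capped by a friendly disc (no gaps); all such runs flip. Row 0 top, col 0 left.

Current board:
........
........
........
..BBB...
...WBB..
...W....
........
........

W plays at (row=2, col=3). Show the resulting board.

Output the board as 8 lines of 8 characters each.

Answer: ........
........
...W....
..BWB...
...WBB..
...W....
........
........

Derivation:
Place W at (2,3); scan 8 dirs for brackets.
Dir NW: first cell '.' (not opp) -> no flip
Dir N: first cell '.' (not opp) -> no flip
Dir NE: first cell '.' (not opp) -> no flip
Dir W: first cell '.' (not opp) -> no flip
Dir E: first cell '.' (not opp) -> no flip
Dir SW: opp run (3,2), next='.' -> no flip
Dir S: opp run (3,3) capped by W -> flip
Dir SE: opp run (3,4) (4,5), next='.' -> no flip
All flips: (3,3)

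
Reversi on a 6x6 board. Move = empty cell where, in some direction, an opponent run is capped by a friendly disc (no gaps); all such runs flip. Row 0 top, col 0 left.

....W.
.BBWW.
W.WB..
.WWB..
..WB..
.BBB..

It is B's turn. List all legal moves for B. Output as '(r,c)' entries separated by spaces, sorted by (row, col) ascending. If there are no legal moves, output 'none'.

(0,2): no bracket -> illegal
(0,3): flips 1 -> legal
(0,5): flips 1 -> legal
(1,0): no bracket -> illegal
(1,5): flips 2 -> legal
(2,1): flips 2 -> legal
(2,4): no bracket -> illegal
(2,5): no bracket -> illegal
(3,0): flips 2 -> legal
(4,0): no bracket -> illegal
(4,1): flips 2 -> legal

Answer: (0,3) (0,5) (1,5) (2,1) (3,0) (4,1)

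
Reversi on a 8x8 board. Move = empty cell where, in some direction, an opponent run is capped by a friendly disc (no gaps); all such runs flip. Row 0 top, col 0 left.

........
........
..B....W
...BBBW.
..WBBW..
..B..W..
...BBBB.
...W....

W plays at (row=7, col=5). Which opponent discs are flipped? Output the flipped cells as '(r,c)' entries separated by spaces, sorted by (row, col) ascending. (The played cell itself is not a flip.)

Answer: (6,5)

Derivation:
Dir NW: opp run (6,4), next='.' -> no flip
Dir N: opp run (6,5) capped by W -> flip
Dir NE: opp run (6,6), next='.' -> no flip
Dir W: first cell '.' (not opp) -> no flip
Dir E: first cell '.' (not opp) -> no flip
Dir SW: edge -> no flip
Dir S: edge -> no flip
Dir SE: edge -> no flip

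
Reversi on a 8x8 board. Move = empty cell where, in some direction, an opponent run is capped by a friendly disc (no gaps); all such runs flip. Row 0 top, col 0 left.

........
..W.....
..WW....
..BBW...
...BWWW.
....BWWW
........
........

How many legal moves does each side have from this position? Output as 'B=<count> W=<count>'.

Answer: B=10 W=7

Derivation:
-- B to move --
(0,1): no bracket -> illegal
(0,2): flips 2 -> legal
(0,3): no bracket -> illegal
(1,1): flips 1 -> legal
(1,3): flips 1 -> legal
(1,4): flips 1 -> legal
(2,1): no bracket -> illegal
(2,4): flips 2 -> legal
(2,5): flips 1 -> legal
(3,1): no bracket -> illegal
(3,5): flips 1 -> legal
(3,6): flips 1 -> legal
(3,7): no bracket -> illegal
(4,7): flips 3 -> legal
(5,3): no bracket -> illegal
(6,4): no bracket -> illegal
(6,5): no bracket -> illegal
(6,6): flips 2 -> legal
(6,7): no bracket -> illegal
B mobility = 10
-- W to move --
(2,1): no bracket -> illegal
(2,4): no bracket -> illegal
(3,1): flips 2 -> legal
(4,1): flips 1 -> legal
(4,2): flips 2 -> legal
(5,2): flips 1 -> legal
(5,3): flips 3 -> legal
(6,3): flips 1 -> legal
(6,4): flips 1 -> legal
(6,5): no bracket -> illegal
W mobility = 7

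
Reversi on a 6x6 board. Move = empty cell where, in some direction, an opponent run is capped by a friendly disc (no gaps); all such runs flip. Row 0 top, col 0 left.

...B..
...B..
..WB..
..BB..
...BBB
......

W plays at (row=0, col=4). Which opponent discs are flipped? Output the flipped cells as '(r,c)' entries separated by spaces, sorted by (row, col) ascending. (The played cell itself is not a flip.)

Dir NW: edge -> no flip
Dir N: edge -> no flip
Dir NE: edge -> no flip
Dir W: opp run (0,3), next='.' -> no flip
Dir E: first cell '.' (not opp) -> no flip
Dir SW: opp run (1,3) capped by W -> flip
Dir S: first cell '.' (not opp) -> no flip
Dir SE: first cell '.' (not opp) -> no flip

Answer: (1,3)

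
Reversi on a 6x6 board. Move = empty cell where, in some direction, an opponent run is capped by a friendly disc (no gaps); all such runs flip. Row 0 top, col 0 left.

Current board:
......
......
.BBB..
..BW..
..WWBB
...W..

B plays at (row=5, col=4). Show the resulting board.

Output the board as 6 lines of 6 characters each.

Answer: ......
......
.BBB..
..BW..
..WBBB
...WB.

Derivation:
Place B at (5,4); scan 8 dirs for brackets.
Dir NW: opp run (4,3) capped by B -> flip
Dir N: first cell 'B' (not opp) -> no flip
Dir NE: first cell 'B' (not opp) -> no flip
Dir W: opp run (5,3), next='.' -> no flip
Dir E: first cell '.' (not opp) -> no flip
Dir SW: edge -> no flip
Dir S: edge -> no flip
Dir SE: edge -> no flip
All flips: (4,3)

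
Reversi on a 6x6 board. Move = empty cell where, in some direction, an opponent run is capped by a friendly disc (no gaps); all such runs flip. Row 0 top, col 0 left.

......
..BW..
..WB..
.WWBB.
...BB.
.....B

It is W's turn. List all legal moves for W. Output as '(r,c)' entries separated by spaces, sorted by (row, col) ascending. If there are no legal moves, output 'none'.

(0,1): no bracket -> illegal
(0,2): flips 1 -> legal
(0,3): no bracket -> illegal
(1,1): flips 1 -> legal
(1,4): flips 1 -> legal
(2,1): no bracket -> illegal
(2,4): flips 1 -> legal
(2,5): no bracket -> illegal
(3,5): flips 2 -> legal
(4,2): no bracket -> illegal
(4,5): no bracket -> illegal
(5,2): no bracket -> illegal
(5,3): flips 3 -> legal
(5,4): flips 1 -> legal

Answer: (0,2) (1,1) (1,4) (2,4) (3,5) (5,3) (5,4)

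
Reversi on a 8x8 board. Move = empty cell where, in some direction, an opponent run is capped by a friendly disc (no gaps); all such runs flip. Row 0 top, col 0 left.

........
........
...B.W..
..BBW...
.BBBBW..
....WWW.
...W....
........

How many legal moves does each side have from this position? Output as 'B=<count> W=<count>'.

Answer: B=8 W=6

Derivation:
-- B to move --
(1,4): no bracket -> illegal
(1,5): no bracket -> illegal
(1,6): flips 2 -> legal
(2,4): flips 1 -> legal
(2,6): no bracket -> illegal
(3,5): flips 1 -> legal
(3,6): no bracket -> illegal
(4,6): flips 1 -> legal
(4,7): no bracket -> illegal
(5,2): no bracket -> illegal
(5,3): no bracket -> illegal
(5,7): no bracket -> illegal
(6,2): no bracket -> illegal
(6,4): flips 1 -> legal
(6,5): flips 1 -> legal
(6,6): flips 1 -> legal
(6,7): flips 3 -> legal
(7,2): no bracket -> illegal
(7,3): no bracket -> illegal
(7,4): no bracket -> illegal
B mobility = 8
-- W to move --
(1,2): flips 1 -> legal
(1,3): no bracket -> illegal
(1,4): no bracket -> illegal
(2,1): flips 2 -> legal
(2,2): flips 2 -> legal
(2,4): no bracket -> illegal
(3,0): no bracket -> illegal
(3,1): flips 2 -> legal
(3,5): no bracket -> illegal
(4,0): flips 4 -> legal
(5,0): no bracket -> illegal
(5,1): no bracket -> illegal
(5,2): flips 1 -> legal
(5,3): no bracket -> illegal
W mobility = 6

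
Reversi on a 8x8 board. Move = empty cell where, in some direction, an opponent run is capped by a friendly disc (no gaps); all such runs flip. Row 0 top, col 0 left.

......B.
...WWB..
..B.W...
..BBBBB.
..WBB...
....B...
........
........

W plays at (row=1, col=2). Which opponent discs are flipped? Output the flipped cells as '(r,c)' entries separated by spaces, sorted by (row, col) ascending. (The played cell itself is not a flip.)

Dir NW: first cell '.' (not opp) -> no flip
Dir N: first cell '.' (not opp) -> no flip
Dir NE: first cell '.' (not opp) -> no flip
Dir W: first cell '.' (not opp) -> no flip
Dir E: first cell 'W' (not opp) -> no flip
Dir SW: first cell '.' (not opp) -> no flip
Dir S: opp run (2,2) (3,2) capped by W -> flip
Dir SE: first cell '.' (not opp) -> no flip

Answer: (2,2) (3,2)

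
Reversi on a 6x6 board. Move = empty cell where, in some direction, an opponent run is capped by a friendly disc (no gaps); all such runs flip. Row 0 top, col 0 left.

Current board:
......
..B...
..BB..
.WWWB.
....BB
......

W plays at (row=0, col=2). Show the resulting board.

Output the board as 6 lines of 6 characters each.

Place W at (0,2); scan 8 dirs for brackets.
Dir NW: edge -> no flip
Dir N: edge -> no flip
Dir NE: edge -> no flip
Dir W: first cell '.' (not opp) -> no flip
Dir E: first cell '.' (not opp) -> no flip
Dir SW: first cell '.' (not opp) -> no flip
Dir S: opp run (1,2) (2,2) capped by W -> flip
Dir SE: first cell '.' (not opp) -> no flip
All flips: (1,2) (2,2)

Answer: ..W...
..W...
..WB..
.WWWB.
....BB
......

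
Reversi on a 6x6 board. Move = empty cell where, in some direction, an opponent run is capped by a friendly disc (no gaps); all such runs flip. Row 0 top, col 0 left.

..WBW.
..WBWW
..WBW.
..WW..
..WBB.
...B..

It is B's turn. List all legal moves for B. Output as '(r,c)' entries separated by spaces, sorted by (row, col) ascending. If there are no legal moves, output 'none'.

(0,1): flips 2 -> legal
(0,5): flips 2 -> legal
(1,1): flips 3 -> legal
(2,1): flips 3 -> legal
(2,5): flips 2 -> legal
(3,1): flips 2 -> legal
(3,4): no bracket -> illegal
(3,5): flips 1 -> legal
(4,1): flips 2 -> legal
(5,1): no bracket -> illegal
(5,2): no bracket -> illegal

Answer: (0,1) (0,5) (1,1) (2,1) (2,5) (3,1) (3,5) (4,1)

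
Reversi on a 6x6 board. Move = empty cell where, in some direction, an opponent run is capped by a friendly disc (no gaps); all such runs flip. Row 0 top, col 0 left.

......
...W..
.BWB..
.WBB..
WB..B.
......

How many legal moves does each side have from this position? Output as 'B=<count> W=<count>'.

-- B to move --
(0,2): no bracket -> illegal
(0,3): flips 1 -> legal
(0,4): no bracket -> illegal
(1,1): flips 1 -> legal
(1,2): flips 1 -> legal
(1,4): no bracket -> illegal
(2,0): no bracket -> illegal
(2,4): no bracket -> illegal
(3,0): flips 1 -> legal
(4,2): no bracket -> illegal
(5,0): no bracket -> illegal
(5,1): no bracket -> illegal
B mobility = 4
-- W to move --
(1,0): no bracket -> illegal
(1,1): flips 1 -> legal
(1,2): no bracket -> illegal
(1,4): no bracket -> illegal
(2,0): flips 1 -> legal
(2,4): flips 1 -> legal
(3,0): no bracket -> illegal
(3,4): flips 2 -> legal
(3,5): no bracket -> illegal
(4,2): flips 2 -> legal
(4,3): flips 2 -> legal
(4,5): no bracket -> illegal
(5,0): no bracket -> illegal
(5,1): flips 1 -> legal
(5,2): no bracket -> illegal
(5,3): no bracket -> illegal
(5,4): no bracket -> illegal
(5,5): flips 2 -> legal
W mobility = 8

Answer: B=4 W=8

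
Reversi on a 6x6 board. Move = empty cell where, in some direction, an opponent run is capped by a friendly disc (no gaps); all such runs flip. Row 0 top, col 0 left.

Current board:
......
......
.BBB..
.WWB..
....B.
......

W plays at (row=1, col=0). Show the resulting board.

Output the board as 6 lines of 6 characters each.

Place W at (1,0); scan 8 dirs for brackets.
Dir NW: edge -> no flip
Dir N: first cell '.' (not opp) -> no flip
Dir NE: first cell '.' (not opp) -> no flip
Dir W: edge -> no flip
Dir E: first cell '.' (not opp) -> no flip
Dir SW: edge -> no flip
Dir S: first cell '.' (not opp) -> no flip
Dir SE: opp run (2,1) capped by W -> flip
All flips: (2,1)

Answer: ......
W.....
.WBB..
.WWB..
....B.
......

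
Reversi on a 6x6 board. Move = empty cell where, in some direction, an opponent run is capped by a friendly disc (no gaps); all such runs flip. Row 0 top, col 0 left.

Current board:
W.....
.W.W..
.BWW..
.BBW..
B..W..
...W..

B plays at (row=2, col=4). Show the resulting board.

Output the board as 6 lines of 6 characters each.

Place B at (2,4); scan 8 dirs for brackets.
Dir NW: opp run (1,3), next='.' -> no flip
Dir N: first cell '.' (not opp) -> no flip
Dir NE: first cell '.' (not opp) -> no flip
Dir W: opp run (2,3) (2,2) capped by B -> flip
Dir E: first cell '.' (not opp) -> no flip
Dir SW: opp run (3,3), next='.' -> no flip
Dir S: first cell '.' (not opp) -> no flip
Dir SE: first cell '.' (not opp) -> no flip
All flips: (2,2) (2,3)

Answer: W.....
.W.W..
.BBBB.
.BBW..
B..W..
...W..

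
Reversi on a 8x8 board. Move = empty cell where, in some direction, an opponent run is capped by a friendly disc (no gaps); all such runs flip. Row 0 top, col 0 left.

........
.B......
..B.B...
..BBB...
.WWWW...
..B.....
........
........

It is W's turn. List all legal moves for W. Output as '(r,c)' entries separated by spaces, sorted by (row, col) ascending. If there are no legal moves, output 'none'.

(0,0): flips 3 -> legal
(0,1): no bracket -> illegal
(0,2): no bracket -> illegal
(1,0): no bracket -> illegal
(1,2): flips 2 -> legal
(1,3): no bracket -> illegal
(1,4): flips 2 -> legal
(1,5): flips 2 -> legal
(2,0): no bracket -> illegal
(2,1): flips 1 -> legal
(2,3): flips 2 -> legal
(2,5): flips 1 -> legal
(3,1): no bracket -> illegal
(3,5): no bracket -> illegal
(4,5): no bracket -> illegal
(5,1): no bracket -> illegal
(5,3): no bracket -> illegal
(6,1): flips 1 -> legal
(6,2): flips 1 -> legal
(6,3): flips 1 -> legal

Answer: (0,0) (1,2) (1,4) (1,5) (2,1) (2,3) (2,5) (6,1) (6,2) (6,3)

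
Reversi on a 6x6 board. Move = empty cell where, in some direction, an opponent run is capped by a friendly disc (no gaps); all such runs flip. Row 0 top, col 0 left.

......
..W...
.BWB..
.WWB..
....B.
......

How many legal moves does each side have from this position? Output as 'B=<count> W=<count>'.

Answer: B=6 W=8

Derivation:
-- B to move --
(0,1): flips 1 -> legal
(0,2): no bracket -> illegal
(0,3): flips 1 -> legal
(1,1): flips 1 -> legal
(1,3): no bracket -> illegal
(2,0): no bracket -> illegal
(3,0): flips 2 -> legal
(4,0): no bracket -> illegal
(4,1): flips 2 -> legal
(4,2): no bracket -> illegal
(4,3): flips 1 -> legal
B mobility = 6
-- W to move --
(1,0): flips 1 -> legal
(1,1): flips 1 -> legal
(1,3): no bracket -> illegal
(1,4): flips 1 -> legal
(2,0): flips 1 -> legal
(2,4): flips 1 -> legal
(3,0): flips 1 -> legal
(3,4): flips 2 -> legal
(3,5): no bracket -> illegal
(4,2): no bracket -> illegal
(4,3): no bracket -> illegal
(4,5): no bracket -> illegal
(5,3): no bracket -> illegal
(5,4): no bracket -> illegal
(5,5): flips 2 -> legal
W mobility = 8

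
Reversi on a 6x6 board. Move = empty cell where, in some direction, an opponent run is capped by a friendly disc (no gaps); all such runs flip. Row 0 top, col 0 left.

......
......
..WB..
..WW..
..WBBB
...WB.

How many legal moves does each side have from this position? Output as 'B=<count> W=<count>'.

-- B to move --
(1,1): flips 2 -> legal
(1,2): no bracket -> illegal
(1,3): no bracket -> illegal
(2,1): flips 2 -> legal
(2,4): no bracket -> illegal
(3,1): no bracket -> illegal
(3,4): no bracket -> illegal
(4,1): flips 2 -> legal
(5,1): no bracket -> illegal
(5,2): flips 1 -> legal
B mobility = 4
-- W to move --
(1,2): no bracket -> illegal
(1,3): flips 1 -> legal
(1,4): flips 1 -> legal
(2,4): flips 1 -> legal
(3,4): no bracket -> illegal
(3,5): flips 1 -> legal
(5,2): no bracket -> illegal
(5,5): flips 2 -> legal
W mobility = 5

Answer: B=4 W=5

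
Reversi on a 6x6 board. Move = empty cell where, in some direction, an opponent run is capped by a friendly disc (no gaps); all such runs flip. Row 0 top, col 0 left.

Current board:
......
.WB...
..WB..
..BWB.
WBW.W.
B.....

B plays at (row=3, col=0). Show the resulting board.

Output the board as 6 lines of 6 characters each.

Answer: ......
.WB...
..WB..
B.BWB.
BBW.W.
B.....

Derivation:
Place B at (3,0); scan 8 dirs for brackets.
Dir NW: edge -> no flip
Dir N: first cell '.' (not opp) -> no flip
Dir NE: first cell '.' (not opp) -> no flip
Dir W: edge -> no flip
Dir E: first cell '.' (not opp) -> no flip
Dir SW: edge -> no flip
Dir S: opp run (4,0) capped by B -> flip
Dir SE: first cell 'B' (not opp) -> no flip
All flips: (4,0)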